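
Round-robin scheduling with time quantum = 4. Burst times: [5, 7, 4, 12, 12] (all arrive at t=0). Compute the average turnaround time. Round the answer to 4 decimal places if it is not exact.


Time quantum = 4
Execution trace:
  J1 runs 4 units, time = 4
  J2 runs 4 units, time = 8
  J3 runs 4 units, time = 12
  J4 runs 4 units, time = 16
  J5 runs 4 units, time = 20
  J1 runs 1 units, time = 21
  J2 runs 3 units, time = 24
  J4 runs 4 units, time = 28
  J5 runs 4 units, time = 32
  J4 runs 4 units, time = 36
  J5 runs 4 units, time = 40
Finish times: [21, 24, 12, 36, 40]
Average turnaround = 133/5 = 26.6

26.6


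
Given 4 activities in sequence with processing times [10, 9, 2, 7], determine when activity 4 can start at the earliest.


Activity 4 starts after activities 1 through 3 complete.
Predecessor durations: [10, 9, 2]
ES = 10 + 9 + 2 = 21

21


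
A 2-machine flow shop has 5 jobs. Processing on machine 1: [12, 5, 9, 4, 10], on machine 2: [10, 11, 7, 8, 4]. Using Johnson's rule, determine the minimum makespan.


Apply Johnson's rule:
  Group 1 (a <= b): [(4, 4, 8), (2, 5, 11)]
  Group 2 (a > b): [(1, 12, 10), (3, 9, 7), (5, 10, 4)]
Optimal job order: [4, 2, 1, 3, 5]
Schedule:
  Job 4: M1 done at 4, M2 done at 12
  Job 2: M1 done at 9, M2 done at 23
  Job 1: M1 done at 21, M2 done at 33
  Job 3: M1 done at 30, M2 done at 40
  Job 5: M1 done at 40, M2 done at 44
Makespan = 44

44


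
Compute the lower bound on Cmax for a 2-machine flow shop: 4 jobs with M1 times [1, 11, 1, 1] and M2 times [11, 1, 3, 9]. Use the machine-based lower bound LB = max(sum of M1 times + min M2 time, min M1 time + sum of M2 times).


LB1 = sum(M1 times) + min(M2 times) = 14 + 1 = 15
LB2 = min(M1 times) + sum(M2 times) = 1 + 24 = 25
Lower bound = max(LB1, LB2) = max(15, 25) = 25

25


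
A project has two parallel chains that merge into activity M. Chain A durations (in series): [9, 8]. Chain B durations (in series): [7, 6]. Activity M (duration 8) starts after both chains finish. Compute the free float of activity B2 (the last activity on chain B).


ES(B2) = sum of predecessors on chain B = 7
EF(B2) = ES + duration = 7 + 6 = 13
Successor of B2 is M. ES(M) = max(sum(A), sum(B)) = max(17, 13) = 17
Free float = ES(successor) - EF(current) = 17 - 13 = 4

4


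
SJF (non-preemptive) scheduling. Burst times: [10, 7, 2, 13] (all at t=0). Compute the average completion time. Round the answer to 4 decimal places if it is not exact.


SJF order (ascending): [2, 7, 10, 13]
Completion times:
  Job 1: burst=2, C=2
  Job 2: burst=7, C=9
  Job 3: burst=10, C=19
  Job 4: burst=13, C=32
Average completion = 62/4 = 15.5

15.5


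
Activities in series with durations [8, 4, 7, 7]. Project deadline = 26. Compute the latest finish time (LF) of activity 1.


LF(activity 1) = deadline - sum of successor durations
Successors: activities 2 through 4 with durations [4, 7, 7]
Sum of successor durations = 18
LF = 26 - 18 = 8

8


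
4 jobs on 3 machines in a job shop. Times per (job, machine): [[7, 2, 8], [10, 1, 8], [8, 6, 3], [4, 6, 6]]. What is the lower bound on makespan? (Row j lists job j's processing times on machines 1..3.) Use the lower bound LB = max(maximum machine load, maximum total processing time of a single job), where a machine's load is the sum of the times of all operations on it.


Machine loads:
  Machine 1: 7 + 10 + 8 + 4 = 29
  Machine 2: 2 + 1 + 6 + 6 = 15
  Machine 3: 8 + 8 + 3 + 6 = 25
Max machine load = 29
Job totals:
  Job 1: 17
  Job 2: 19
  Job 3: 17
  Job 4: 16
Max job total = 19
Lower bound = max(29, 19) = 29

29


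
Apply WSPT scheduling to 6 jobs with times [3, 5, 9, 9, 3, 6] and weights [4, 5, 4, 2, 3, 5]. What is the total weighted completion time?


Compute p/w ratios and sort ascending (WSPT): [(3, 4), (5, 5), (3, 3), (6, 5), (9, 4), (9, 2)]
Compute weighted completion times:
  Job (p=3,w=4): C=3, w*C=4*3=12
  Job (p=5,w=5): C=8, w*C=5*8=40
  Job (p=3,w=3): C=11, w*C=3*11=33
  Job (p=6,w=5): C=17, w*C=5*17=85
  Job (p=9,w=4): C=26, w*C=4*26=104
  Job (p=9,w=2): C=35, w*C=2*35=70
Total weighted completion time = 344

344


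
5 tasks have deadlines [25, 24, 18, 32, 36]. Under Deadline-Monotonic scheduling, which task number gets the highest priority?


Sort tasks by relative deadline (ascending):
  Task 3: deadline = 18
  Task 2: deadline = 24
  Task 1: deadline = 25
  Task 4: deadline = 32
  Task 5: deadline = 36
Priority order (highest first): [3, 2, 1, 4, 5]
Highest priority task = 3

3


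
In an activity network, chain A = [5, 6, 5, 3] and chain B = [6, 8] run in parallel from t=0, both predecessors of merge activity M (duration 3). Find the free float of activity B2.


ES(B2) = sum of predecessors on chain B = 6
EF(B2) = ES + duration = 6 + 8 = 14
Successor of B2 is M. ES(M) = max(sum(A), sum(B)) = max(19, 14) = 19
Free float = ES(successor) - EF(current) = 19 - 14 = 5

5


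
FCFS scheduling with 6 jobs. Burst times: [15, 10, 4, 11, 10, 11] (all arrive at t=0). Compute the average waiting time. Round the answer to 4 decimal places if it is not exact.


FCFS order (as given): [15, 10, 4, 11, 10, 11]
Waiting times:
  Job 1: wait = 0
  Job 2: wait = 15
  Job 3: wait = 25
  Job 4: wait = 29
  Job 5: wait = 40
  Job 6: wait = 50
Sum of waiting times = 159
Average waiting time = 159/6 = 26.5

26.5


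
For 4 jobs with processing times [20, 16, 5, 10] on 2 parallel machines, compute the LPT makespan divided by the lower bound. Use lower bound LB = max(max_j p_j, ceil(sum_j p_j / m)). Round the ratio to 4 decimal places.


LPT order: [20, 16, 10, 5]
Machine loads after assignment: [25, 26]
LPT makespan = 26
Lower bound = max(max_job, ceil(total/2)) = max(20, 26) = 26
Ratio = 26 / 26 = 1.0

1.0


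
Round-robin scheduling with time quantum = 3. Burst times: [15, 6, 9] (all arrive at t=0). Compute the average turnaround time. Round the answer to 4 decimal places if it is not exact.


Time quantum = 3
Execution trace:
  J1 runs 3 units, time = 3
  J2 runs 3 units, time = 6
  J3 runs 3 units, time = 9
  J1 runs 3 units, time = 12
  J2 runs 3 units, time = 15
  J3 runs 3 units, time = 18
  J1 runs 3 units, time = 21
  J3 runs 3 units, time = 24
  J1 runs 3 units, time = 27
  J1 runs 3 units, time = 30
Finish times: [30, 15, 24]
Average turnaround = 69/3 = 23.0

23.0


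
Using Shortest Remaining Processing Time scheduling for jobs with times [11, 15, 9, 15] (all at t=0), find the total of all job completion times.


Since all jobs arrive at t=0, SRPT equals SPT ordering.
SPT order: [9, 11, 15, 15]
Completion times:
  Job 1: p=9, C=9
  Job 2: p=11, C=20
  Job 3: p=15, C=35
  Job 4: p=15, C=50
Total completion time = 9 + 20 + 35 + 50 = 114

114


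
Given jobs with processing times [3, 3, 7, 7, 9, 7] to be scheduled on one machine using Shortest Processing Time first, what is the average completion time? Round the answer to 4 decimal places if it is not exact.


Sort jobs by processing time (SPT order): [3, 3, 7, 7, 7, 9]
Compute completion times sequentially:
  Job 1: processing = 3, completes at 3
  Job 2: processing = 3, completes at 6
  Job 3: processing = 7, completes at 13
  Job 4: processing = 7, completes at 20
  Job 5: processing = 7, completes at 27
  Job 6: processing = 9, completes at 36
Sum of completion times = 105
Average completion time = 105/6 = 17.5

17.5


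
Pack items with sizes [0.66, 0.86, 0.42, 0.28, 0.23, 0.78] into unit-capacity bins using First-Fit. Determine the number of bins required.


Place items sequentially using First-Fit:
  Item 0.66 -> new Bin 1
  Item 0.86 -> new Bin 2
  Item 0.42 -> new Bin 3
  Item 0.28 -> Bin 1 (now 0.94)
  Item 0.23 -> Bin 3 (now 0.65)
  Item 0.78 -> new Bin 4
Total bins used = 4

4


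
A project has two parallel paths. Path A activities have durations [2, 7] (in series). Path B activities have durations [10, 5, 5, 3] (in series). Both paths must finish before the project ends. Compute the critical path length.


Path A total = 2 + 7 = 9
Path B total = 10 + 5 + 5 + 3 = 23
Critical path = longest path = max(9, 23) = 23

23


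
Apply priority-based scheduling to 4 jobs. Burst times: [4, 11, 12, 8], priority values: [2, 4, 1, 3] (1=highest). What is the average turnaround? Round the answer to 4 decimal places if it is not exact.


Sort by priority (ascending = highest first):
Order: [(1, 12), (2, 4), (3, 8), (4, 11)]
Completion times:
  Priority 1, burst=12, C=12
  Priority 2, burst=4, C=16
  Priority 3, burst=8, C=24
  Priority 4, burst=11, C=35
Average turnaround = 87/4 = 21.75

21.75


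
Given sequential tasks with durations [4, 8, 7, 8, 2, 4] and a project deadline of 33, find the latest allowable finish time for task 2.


LF(activity 2) = deadline - sum of successor durations
Successors: activities 3 through 6 with durations [7, 8, 2, 4]
Sum of successor durations = 21
LF = 33 - 21 = 12

12


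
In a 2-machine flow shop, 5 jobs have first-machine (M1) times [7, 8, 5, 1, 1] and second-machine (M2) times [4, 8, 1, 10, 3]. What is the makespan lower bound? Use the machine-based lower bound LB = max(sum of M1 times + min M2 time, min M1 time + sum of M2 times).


LB1 = sum(M1 times) + min(M2 times) = 22 + 1 = 23
LB2 = min(M1 times) + sum(M2 times) = 1 + 26 = 27
Lower bound = max(LB1, LB2) = max(23, 27) = 27

27


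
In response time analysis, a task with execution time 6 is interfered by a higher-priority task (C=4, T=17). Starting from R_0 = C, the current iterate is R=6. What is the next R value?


R_next = C + ceil(R_prev / T_hp) * C_hp
ceil(6 / 17) = ceil(0.3529) = 1
Interference = 1 * 4 = 4
R_next = 6 + 4 = 10

10


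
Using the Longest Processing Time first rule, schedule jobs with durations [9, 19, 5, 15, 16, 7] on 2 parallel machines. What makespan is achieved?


Sort jobs in decreasing order (LPT): [19, 16, 15, 9, 7, 5]
Assign each job to the least loaded machine:
  Machine 1: jobs [19, 9, 7], load = 35
  Machine 2: jobs [16, 15, 5], load = 36
Makespan = max load = 36

36


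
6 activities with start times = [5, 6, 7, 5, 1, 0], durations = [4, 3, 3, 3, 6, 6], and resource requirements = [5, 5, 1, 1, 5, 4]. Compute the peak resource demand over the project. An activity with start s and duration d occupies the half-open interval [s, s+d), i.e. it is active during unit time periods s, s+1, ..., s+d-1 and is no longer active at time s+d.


Each activity i is active on [start_i, start_i + duration_i).
Compute total resource usage per time slot:
  t=0: active resources = [4], total = 4
  t=1: active resources = [5, 4], total = 9
  t=2: active resources = [5, 4], total = 9
  t=3: active resources = [5, 4], total = 9
  t=4: active resources = [5, 4], total = 9
  t=5: active resources = [5, 1, 5, 4], total = 15
  t=6: active resources = [5, 5, 1, 5], total = 16
  t=7: active resources = [5, 5, 1, 1], total = 12
  t=8: active resources = [5, 5, 1], total = 11
  t=9: active resources = [1], total = 1
Peak resource demand = 16

16


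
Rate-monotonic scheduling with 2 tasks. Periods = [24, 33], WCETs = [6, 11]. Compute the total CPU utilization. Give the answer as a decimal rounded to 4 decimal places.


Compute individual utilizations (exact fractions):
  Task 1: C/T = 6/24 = 1/4 (approx. 0.25)
  Task 2: C/T = 11/33 = 1/3 (approx. 0.3333)
Total utilization U = 1/4 + 1/3 = 7/12
Rounded to 4 decimal places: U = 0.5833
RM (Liu & Layland) bound for 2 tasks = 0.828427; compare with U = 7/12 (approx. 0.583333)
U <= bound, so schedulable by RM sufficient condition.

0.5833


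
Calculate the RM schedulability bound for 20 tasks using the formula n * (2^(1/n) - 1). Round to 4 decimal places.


Compute 2^(1/20) = 1.0352649238
Subtract 1: 1.0352649238 - 1 = 0.0352649238
Multiply by n: 20 * 0.0352649238 = 0.7052984760
Round to 4 dp: 0.7053

0.7053


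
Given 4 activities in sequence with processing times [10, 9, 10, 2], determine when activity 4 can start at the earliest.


Activity 4 starts after activities 1 through 3 complete.
Predecessor durations: [10, 9, 10]
ES = 10 + 9 + 10 = 29

29


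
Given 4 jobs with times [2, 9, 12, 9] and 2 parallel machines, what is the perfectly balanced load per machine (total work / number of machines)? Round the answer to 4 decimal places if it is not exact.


Total processing time = 2 + 9 + 12 + 9 = 32
Number of machines = 2
Ideal balanced load = 32 / 2 = 16.0

16.0


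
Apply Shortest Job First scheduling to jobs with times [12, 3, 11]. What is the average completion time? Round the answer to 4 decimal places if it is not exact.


SJF order (ascending): [3, 11, 12]
Completion times:
  Job 1: burst=3, C=3
  Job 2: burst=11, C=14
  Job 3: burst=12, C=26
Average completion = 43/3 = 14.3333

14.3333


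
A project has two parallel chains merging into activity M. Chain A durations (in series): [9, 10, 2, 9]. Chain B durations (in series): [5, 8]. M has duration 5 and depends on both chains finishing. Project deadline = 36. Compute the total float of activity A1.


Forward pass: ES(A1) = sum of predecessors on chain A = 0
EF = ES + duration = 0 + 9 = 9
Backward pass: LF(M) = deadline = 36; LS(M) = 36 - 5 = 31
LF(A1) = LS(M) - sum(successors on chain A) = 31 - 21 = 10
LS = LF - duration = 10 - 9 = 1
Total float = LS - ES = 1 - 0 = 1

1


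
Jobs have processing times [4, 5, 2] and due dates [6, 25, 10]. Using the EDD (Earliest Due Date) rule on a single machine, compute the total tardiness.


Sort by due date (EDD order): [(4, 6), (2, 10), (5, 25)]
Compute completion times and tardiness:
  Job 1: p=4, d=6, C=4, tardiness=max(0,4-6)=0
  Job 2: p=2, d=10, C=6, tardiness=max(0,6-10)=0
  Job 3: p=5, d=25, C=11, tardiness=max(0,11-25)=0
Total tardiness = 0

0


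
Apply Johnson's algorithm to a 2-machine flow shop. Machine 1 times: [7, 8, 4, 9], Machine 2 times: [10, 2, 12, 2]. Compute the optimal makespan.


Apply Johnson's rule:
  Group 1 (a <= b): [(3, 4, 12), (1, 7, 10)]
  Group 2 (a > b): [(2, 8, 2), (4, 9, 2)]
Optimal job order: [3, 1, 2, 4]
Schedule:
  Job 3: M1 done at 4, M2 done at 16
  Job 1: M1 done at 11, M2 done at 26
  Job 2: M1 done at 19, M2 done at 28
  Job 4: M1 done at 28, M2 done at 30
Makespan = 30

30


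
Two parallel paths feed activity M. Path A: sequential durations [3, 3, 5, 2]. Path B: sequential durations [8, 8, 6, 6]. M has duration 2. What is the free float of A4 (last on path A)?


ES(A4) = sum of predecessors on chain A = 11
EF(A4) = ES + duration = 11 + 2 = 13
Successor of A4 is M. ES(M) = max(sum(A), sum(B)) = max(13, 28) = 28
Free float = ES(successor) - EF(current) = 28 - 13 = 15

15


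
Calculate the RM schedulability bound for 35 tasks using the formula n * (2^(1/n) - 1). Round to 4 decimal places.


Compute 2^(1/35) = 1.0200016094
Subtract 1: 1.0200016094 - 1 = 0.0200016094
Multiply by n: 35 * 0.0200016094 = 0.7000563290
Round to 4 dp: 0.7001

0.7001


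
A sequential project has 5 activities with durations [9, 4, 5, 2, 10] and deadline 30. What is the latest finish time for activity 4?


LF(activity 4) = deadline - sum of successor durations
Successors: activities 5 through 5 with durations [10]
Sum of successor durations = 10
LF = 30 - 10 = 20

20


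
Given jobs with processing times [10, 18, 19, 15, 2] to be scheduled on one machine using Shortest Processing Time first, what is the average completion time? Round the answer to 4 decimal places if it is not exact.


Sort jobs by processing time (SPT order): [2, 10, 15, 18, 19]
Compute completion times sequentially:
  Job 1: processing = 2, completes at 2
  Job 2: processing = 10, completes at 12
  Job 3: processing = 15, completes at 27
  Job 4: processing = 18, completes at 45
  Job 5: processing = 19, completes at 64
Sum of completion times = 150
Average completion time = 150/5 = 30.0

30.0


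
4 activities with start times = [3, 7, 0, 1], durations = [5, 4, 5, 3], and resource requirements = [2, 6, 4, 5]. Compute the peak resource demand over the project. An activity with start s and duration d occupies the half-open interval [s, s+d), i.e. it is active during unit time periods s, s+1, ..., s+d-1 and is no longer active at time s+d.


Each activity i is active on [start_i, start_i + duration_i).
Compute total resource usage per time slot:
  t=0: active resources = [4], total = 4
  t=1: active resources = [4, 5], total = 9
  t=2: active resources = [4, 5], total = 9
  t=3: active resources = [2, 4, 5], total = 11
  t=4: active resources = [2, 4], total = 6
  t=5: active resources = [2], total = 2
  t=6: active resources = [2], total = 2
  t=7: active resources = [2, 6], total = 8
  t=8: active resources = [6], total = 6
  t=9: active resources = [6], total = 6
  t=10: active resources = [6], total = 6
Peak resource demand = 11

11


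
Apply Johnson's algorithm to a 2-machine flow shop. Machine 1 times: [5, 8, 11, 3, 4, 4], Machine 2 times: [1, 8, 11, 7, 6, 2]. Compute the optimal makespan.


Apply Johnson's rule:
  Group 1 (a <= b): [(4, 3, 7), (5, 4, 6), (2, 8, 8), (3, 11, 11)]
  Group 2 (a > b): [(6, 4, 2), (1, 5, 1)]
Optimal job order: [4, 5, 2, 3, 6, 1]
Schedule:
  Job 4: M1 done at 3, M2 done at 10
  Job 5: M1 done at 7, M2 done at 16
  Job 2: M1 done at 15, M2 done at 24
  Job 3: M1 done at 26, M2 done at 37
  Job 6: M1 done at 30, M2 done at 39
  Job 1: M1 done at 35, M2 done at 40
Makespan = 40

40


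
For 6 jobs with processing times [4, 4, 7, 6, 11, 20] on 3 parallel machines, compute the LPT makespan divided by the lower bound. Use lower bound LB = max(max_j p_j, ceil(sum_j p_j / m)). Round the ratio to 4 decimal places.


LPT order: [20, 11, 7, 6, 4, 4]
Machine loads after assignment: [20, 15, 17]
LPT makespan = 20
Lower bound = max(max_job, ceil(total/3)) = max(20, 18) = 20
Ratio = 20 / 20 = 1.0

1.0


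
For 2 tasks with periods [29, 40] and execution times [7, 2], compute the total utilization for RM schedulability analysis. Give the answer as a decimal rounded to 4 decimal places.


Compute individual utilizations (exact fractions):
  Task 1: C/T = 7/29 (approx. 0.2414)
  Task 2: C/T = 2/40 = 1/20 (approx. 0.05)
Total utilization U = 7/29 + 1/20 = 169/580
Rounded to 4 decimal places: U = 0.2914
RM (Liu & Layland) bound for 2 tasks = 0.828427; compare with U = 169/580 (approx. 0.291379)
U <= bound, so schedulable by RM sufficient condition.

0.2914


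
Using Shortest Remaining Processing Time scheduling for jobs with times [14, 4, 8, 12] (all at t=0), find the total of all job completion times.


Since all jobs arrive at t=0, SRPT equals SPT ordering.
SPT order: [4, 8, 12, 14]
Completion times:
  Job 1: p=4, C=4
  Job 2: p=8, C=12
  Job 3: p=12, C=24
  Job 4: p=14, C=38
Total completion time = 4 + 12 + 24 + 38 = 78

78


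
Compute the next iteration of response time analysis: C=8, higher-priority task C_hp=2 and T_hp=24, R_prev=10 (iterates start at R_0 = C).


R_next = C + ceil(R_prev / T_hp) * C_hp
ceil(10 / 24) = ceil(0.4167) = 1
Interference = 1 * 2 = 2
R_next = 8 + 2 = 10
R_next = R_prev, so the iteration has converged (response time = 10).

10


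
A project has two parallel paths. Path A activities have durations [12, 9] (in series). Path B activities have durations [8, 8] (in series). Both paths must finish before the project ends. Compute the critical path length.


Path A total = 12 + 9 = 21
Path B total = 8 + 8 = 16
Critical path = longest path = max(21, 16) = 21

21


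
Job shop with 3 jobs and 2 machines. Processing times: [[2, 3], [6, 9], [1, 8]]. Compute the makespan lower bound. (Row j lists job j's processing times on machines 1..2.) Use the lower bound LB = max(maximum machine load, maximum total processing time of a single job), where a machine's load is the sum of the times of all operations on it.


Machine loads:
  Machine 1: 2 + 6 + 1 = 9
  Machine 2: 3 + 9 + 8 = 20
Max machine load = 20
Job totals:
  Job 1: 5
  Job 2: 15
  Job 3: 9
Max job total = 15
Lower bound = max(20, 15) = 20

20


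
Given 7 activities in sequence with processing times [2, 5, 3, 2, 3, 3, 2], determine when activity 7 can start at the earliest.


Activity 7 starts after activities 1 through 6 complete.
Predecessor durations: [2, 5, 3, 2, 3, 3]
ES = 2 + 5 + 3 + 2 + 3 + 3 = 18

18


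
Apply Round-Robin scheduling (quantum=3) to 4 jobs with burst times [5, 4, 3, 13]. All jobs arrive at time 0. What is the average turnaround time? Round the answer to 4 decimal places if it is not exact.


Time quantum = 3
Execution trace:
  J1 runs 3 units, time = 3
  J2 runs 3 units, time = 6
  J3 runs 3 units, time = 9
  J4 runs 3 units, time = 12
  J1 runs 2 units, time = 14
  J2 runs 1 units, time = 15
  J4 runs 3 units, time = 18
  J4 runs 3 units, time = 21
  J4 runs 3 units, time = 24
  J4 runs 1 units, time = 25
Finish times: [14, 15, 9, 25]
Average turnaround = 63/4 = 15.75

15.75


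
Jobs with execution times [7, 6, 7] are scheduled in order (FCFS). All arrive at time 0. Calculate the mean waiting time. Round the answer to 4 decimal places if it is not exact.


FCFS order (as given): [7, 6, 7]
Waiting times:
  Job 1: wait = 0
  Job 2: wait = 7
  Job 3: wait = 13
Sum of waiting times = 20
Average waiting time = 20/3 = 6.6667

6.6667


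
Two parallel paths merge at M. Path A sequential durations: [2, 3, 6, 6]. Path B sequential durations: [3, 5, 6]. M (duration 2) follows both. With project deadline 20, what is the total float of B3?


Forward pass: ES(B3) = sum of predecessors on chain B = 8
EF = ES + duration = 8 + 6 = 14
Backward pass: LF(M) = deadline = 20; LS(M) = 20 - 2 = 18
LF(B3) = LS(M) - sum(successors on chain B) = 18 - 0 = 18
LS = LF - duration = 18 - 6 = 12
Total float = LS - ES = 12 - 8 = 4

4


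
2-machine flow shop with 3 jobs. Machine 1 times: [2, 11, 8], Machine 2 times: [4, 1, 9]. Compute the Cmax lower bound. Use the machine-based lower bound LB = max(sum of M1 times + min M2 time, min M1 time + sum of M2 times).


LB1 = sum(M1 times) + min(M2 times) = 21 + 1 = 22
LB2 = min(M1 times) + sum(M2 times) = 2 + 14 = 16
Lower bound = max(LB1, LB2) = max(22, 16) = 22

22


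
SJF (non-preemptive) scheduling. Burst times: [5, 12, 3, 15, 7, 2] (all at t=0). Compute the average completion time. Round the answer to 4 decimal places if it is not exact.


SJF order (ascending): [2, 3, 5, 7, 12, 15]
Completion times:
  Job 1: burst=2, C=2
  Job 2: burst=3, C=5
  Job 3: burst=5, C=10
  Job 4: burst=7, C=17
  Job 5: burst=12, C=29
  Job 6: burst=15, C=44
Average completion = 107/6 = 17.8333

17.8333


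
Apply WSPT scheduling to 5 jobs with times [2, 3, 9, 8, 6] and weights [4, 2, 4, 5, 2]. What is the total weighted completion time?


Compute p/w ratios and sort ascending (WSPT): [(2, 4), (3, 2), (8, 5), (9, 4), (6, 2)]
Compute weighted completion times:
  Job (p=2,w=4): C=2, w*C=4*2=8
  Job (p=3,w=2): C=5, w*C=2*5=10
  Job (p=8,w=5): C=13, w*C=5*13=65
  Job (p=9,w=4): C=22, w*C=4*22=88
  Job (p=6,w=2): C=28, w*C=2*28=56
Total weighted completion time = 227

227


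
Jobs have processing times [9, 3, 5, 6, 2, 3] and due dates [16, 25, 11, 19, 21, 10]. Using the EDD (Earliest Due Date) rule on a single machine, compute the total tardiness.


Sort by due date (EDD order): [(3, 10), (5, 11), (9, 16), (6, 19), (2, 21), (3, 25)]
Compute completion times and tardiness:
  Job 1: p=3, d=10, C=3, tardiness=max(0,3-10)=0
  Job 2: p=5, d=11, C=8, tardiness=max(0,8-11)=0
  Job 3: p=9, d=16, C=17, tardiness=max(0,17-16)=1
  Job 4: p=6, d=19, C=23, tardiness=max(0,23-19)=4
  Job 5: p=2, d=21, C=25, tardiness=max(0,25-21)=4
  Job 6: p=3, d=25, C=28, tardiness=max(0,28-25)=3
Total tardiness = 12

12


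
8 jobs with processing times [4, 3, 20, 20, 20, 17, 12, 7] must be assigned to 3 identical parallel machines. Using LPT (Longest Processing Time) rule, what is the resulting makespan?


Sort jobs in decreasing order (LPT): [20, 20, 20, 17, 12, 7, 4, 3]
Assign each job to the least loaded machine:
  Machine 1: jobs [20, 17], load = 37
  Machine 2: jobs [20, 12], load = 32
  Machine 3: jobs [20, 7, 4, 3], load = 34
Makespan = max load = 37

37


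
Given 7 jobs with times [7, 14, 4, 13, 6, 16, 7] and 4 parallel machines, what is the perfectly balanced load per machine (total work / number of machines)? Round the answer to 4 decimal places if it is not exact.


Total processing time = 7 + 14 + 4 + 13 + 6 + 16 + 7 = 67
Number of machines = 4
Ideal balanced load = 67 / 4 = 16.75

16.75


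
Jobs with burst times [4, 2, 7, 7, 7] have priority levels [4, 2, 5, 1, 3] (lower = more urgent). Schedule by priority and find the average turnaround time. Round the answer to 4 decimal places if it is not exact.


Sort by priority (ascending = highest first):
Order: [(1, 7), (2, 2), (3, 7), (4, 4), (5, 7)]
Completion times:
  Priority 1, burst=7, C=7
  Priority 2, burst=2, C=9
  Priority 3, burst=7, C=16
  Priority 4, burst=4, C=20
  Priority 5, burst=7, C=27
Average turnaround = 79/5 = 15.8

15.8


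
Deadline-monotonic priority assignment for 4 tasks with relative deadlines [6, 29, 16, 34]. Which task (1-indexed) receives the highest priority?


Sort tasks by relative deadline (ascending):
  Task 1: deadline = 6
  Task 3: deadline = 16
  Task 2: deadline = 29
  Task 4: deadline = 34
Priority order (highest first): [1, 3, 2, 4]
Highest priority task = 1

1


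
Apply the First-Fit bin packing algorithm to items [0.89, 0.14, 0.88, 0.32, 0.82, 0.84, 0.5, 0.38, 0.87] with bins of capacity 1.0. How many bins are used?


Place items sequentially using First-Fit:
  Item 0.89 -> new Bin 1
  Item 0.14 -> new Bin 2
  Item 0.88 -> new Bin 3
  Item 0.32 -> Bin 2 (now 0.46)
  Item 0.82 -> new Bin 4
  Item 0.84 -> new Bin 5
  Item 0.5 -> Bin 2 (now 0.96)
  Item 0.38 -> new Bin 6
  Item 0.87 -> new Bin 7
Total bins used = 7

7


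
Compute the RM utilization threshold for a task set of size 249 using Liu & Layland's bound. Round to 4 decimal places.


Compute 2^(1/249) = 1.0027876018
Subtract 1: 1.0027876018 - 1 = 0.0027876018
Multiply by n: 249 * 0.0027876018 = 0.6941128482
Round to 4 dp: 0.6941

0.6941


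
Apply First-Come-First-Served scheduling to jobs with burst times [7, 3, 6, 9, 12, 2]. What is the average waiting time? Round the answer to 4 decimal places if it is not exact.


FCFS order (as given): [7, 3, 6, 9, 12, 2]
Waiting times:
  Job 1: wait = 0
  Job 2: wait = 7
  Job 3: wait = 10
  Job 4: wait = 16
  Job 5: wait = 25
  Job 6: wait = 37
Sum of waiting times = 95
Average waiting time = 95/6 = 15.8333

15.8333


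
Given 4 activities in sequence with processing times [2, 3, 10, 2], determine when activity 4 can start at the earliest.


Activity 4 starts after activities 1 through 3 complete.
Predecessor durations: [2, 3, 10]
ES = 2 + 3 + 10 = 15

15


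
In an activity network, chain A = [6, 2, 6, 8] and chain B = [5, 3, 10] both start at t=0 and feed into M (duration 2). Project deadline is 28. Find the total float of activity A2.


Forward pass: ES(A2) = sum of predecessors on chain A = 6
EF = ES + duration = 6 + 2 = 8
Backward pass: LF(M) = deadline = 28; LS(M) = 28 - 2 = 26
LF(A2) = LS(M) - sum(successors on chain A) = 26 - 14 = 12
LS = LF - duration = 12 - 2 = 10
Total float = LS - ES = 10 - 6 = 4

4


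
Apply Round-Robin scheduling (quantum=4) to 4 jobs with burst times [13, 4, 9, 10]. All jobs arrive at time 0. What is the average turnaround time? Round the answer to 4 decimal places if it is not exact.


Time quantum = 4
Execution trace:
  J1 runs 4 units, time = 4
  J2 runs 4 units, time = 8
  J3 runs 4 units, time = 12
  J4 runs 4 units, time = 16
  J1 runs 4 units, time = 20
  J3 runs 4 units, time = 24
  J4 runs 4 units, time = 28
  J1 runs 4 units, time = 32
  J3 runs 1 units, time = 33
  J4 runs 2 units, time = 35
  J1 runs 1 units, time = 36
Finish times: [36, 8, 33, 35]
Average turnaround = 112/4 = 28.0

28.0


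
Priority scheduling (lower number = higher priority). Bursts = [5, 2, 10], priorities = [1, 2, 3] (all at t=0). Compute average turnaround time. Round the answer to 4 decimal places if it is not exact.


Sort by priority (ascending = highest first):
Order: [(1, 5), (2, 2), (3, 10)]
Completion times:
  Priority 1, burst=5, C=5
  Priority 2, burst=2, C=7
  Priority 3, burst=10, C=17
Average turnaround = 29/3 = 9.6667

9.6667


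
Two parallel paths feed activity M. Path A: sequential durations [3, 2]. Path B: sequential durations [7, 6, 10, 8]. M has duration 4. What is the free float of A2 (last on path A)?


ES(A2) = sum of predecessors on chain A = 3
EF(A2) = ES + duration = 3 + 2 = 5
Successor of A2 is M. ES(M) = max(sum(A), sum(B)) = max(5, 31) = 31
Free float = ES(successor) - EF(current) = 31 - 5 = 26

26


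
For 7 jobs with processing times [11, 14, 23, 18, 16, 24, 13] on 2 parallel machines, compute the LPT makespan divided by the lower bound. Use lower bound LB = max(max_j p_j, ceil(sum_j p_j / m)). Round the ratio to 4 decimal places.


LPT order: [24, 23, 18, 16, 14, 13, 11]
Machine loads after assignment: [65, 54]
LPT makespan = 65
Lower bound = max(max_job, ceil(total/2)) = max(24, 60) = 60
Ratio = 65 / 60 = 1.0833

1.0833


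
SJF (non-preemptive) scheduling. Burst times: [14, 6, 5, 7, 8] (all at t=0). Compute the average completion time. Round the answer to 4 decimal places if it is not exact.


SJF order (ascending): [5, 6, 7, 8, 14]
Completion times:
  Job 1: burst=5, C=5
  Job 2: burst=6, C=11
  Job 3: burst=7, C=18
  Job 4: burst=8, C=26
  Job 5: burst=14, C=40
Average completion = 100/5 = 20.0

20.0


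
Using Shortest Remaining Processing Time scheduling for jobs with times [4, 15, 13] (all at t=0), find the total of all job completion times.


Since all jobs arrive at t=0, SRPT equals SPT ordering.
SPT order: [4, 13, 15]
Completion times:
  Job 1: p=4, C=4
  Job 2: p=13, C=17
  Job 3: p=15, C=32
Total completion time = 4 + 17 + 32 = 53

53


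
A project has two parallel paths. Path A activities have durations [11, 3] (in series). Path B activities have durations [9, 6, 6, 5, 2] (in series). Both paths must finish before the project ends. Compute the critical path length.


Path A total = 11 + 3 = 14
Path B total = 9 + 6 + 6 + 5 + 2 = 28
Critical path = longest path = max(14, 28) = 28

28


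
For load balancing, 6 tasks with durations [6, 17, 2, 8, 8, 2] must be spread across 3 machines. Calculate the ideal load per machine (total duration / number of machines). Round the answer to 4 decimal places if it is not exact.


Total processing time = 6 + 17 + 2 + 8 + 8 + 2 = 43
Number of machines = 3
Ideal balanced load = 43 / 3 = 14.3333

14.3333


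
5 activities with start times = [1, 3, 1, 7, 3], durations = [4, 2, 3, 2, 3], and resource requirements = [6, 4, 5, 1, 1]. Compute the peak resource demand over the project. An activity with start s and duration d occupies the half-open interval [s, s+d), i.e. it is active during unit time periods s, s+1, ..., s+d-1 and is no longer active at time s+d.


Each activity i is active on [start_i, start_i + duration_i).
Compute total resource usage per time slot:
  t=0: active resources = [], total = 0
  t=1: active resources = [6, 5], total = 11
  t=2: active resources = [6, 5], total = 11
  t=3: active resources = [6, 4, 5, 1], total = 16
  t=4: active resources = [6, 4, 1], total = 11
  t=5: active resources = [1], total = 1
  t=6: active resources = [], total = 0
  t=7: active resources = [1], total = 1
  t=8: active resources = [1], total = 1
Peak resource demand = 16

16


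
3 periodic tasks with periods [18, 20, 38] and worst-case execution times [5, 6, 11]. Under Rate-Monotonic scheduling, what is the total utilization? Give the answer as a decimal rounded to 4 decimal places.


Compute individual utilizations (exact fractions):
  Task 1: C/T = 5/18 (approx. 0.2778)
  Task 2: C/T = 6/20 = 3/10 (approx. 0.3)
  Task 3: C/T = 11/38 (approx. 0.2895)
Total utilization U = 5/18 + 3/10 + 11/38 = 1483/1710
Rounded to 4 decimal places: U = 0.8673
RM (Liu & Layland) bound for 3 tasks = 0.779763; compare with U = 1483/1710 (approx. 0.867251)
bound < U <= 1, so the RM sufficient condition is not met (inconclusive; an exact test such as response-time analysis is needed).

0.8673


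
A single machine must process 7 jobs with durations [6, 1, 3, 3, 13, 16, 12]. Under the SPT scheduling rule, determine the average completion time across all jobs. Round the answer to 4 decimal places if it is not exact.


Sort jobs by processing time (SPT order): [1, 3, 3, 6, 12, 13, 16]
Compute completion times sequentially:
  Job 1: processing = 1, completes at 1
  Job 2: processing = 3, completes at 4
  Job 3: processing = 3, completes at 7
  Job 4: processing = 6, completes at 13
  Job 5: processing = 12, completes at 25
  Job 6: processing = 13, completes at 38
  Job 7: processing = 16, completes at 54
Sum of completion times = 142
Average completion time = 142/7 = 20.2857

20.2857


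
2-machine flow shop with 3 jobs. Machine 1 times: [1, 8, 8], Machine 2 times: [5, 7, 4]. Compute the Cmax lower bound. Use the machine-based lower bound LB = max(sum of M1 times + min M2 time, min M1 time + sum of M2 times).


LB1 = sum(M1 times) + min(M2 times) = 17 + 4 = 21
LB2 = min(M1 times) + sum(M2 times) = 1 + 16 = 17
Lower bound = max(LB1, LB2) = max(21, 17) = 21

21


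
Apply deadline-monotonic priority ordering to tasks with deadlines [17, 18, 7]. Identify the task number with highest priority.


Sort tasks by relative deadline (ascending):
  Task 3: deadline = 7
  Task 1: deadline = 17
  Task 2: deadline = 18
Priority order (highest first): [3, 1, 2]
Highest priority task = 3

3


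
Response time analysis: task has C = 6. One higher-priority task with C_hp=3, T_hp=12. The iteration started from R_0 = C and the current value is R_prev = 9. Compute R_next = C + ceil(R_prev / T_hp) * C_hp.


R_next = C + ceil(R_prev / T_hp) * C_hp
ceil(9 / 12) = ceil(0.75) = 1
Interference = 1 * 3 = 3
R_next = 6 + 3 = 9
R_next = R_prev, so the iteration has converged (response time = 9).

9


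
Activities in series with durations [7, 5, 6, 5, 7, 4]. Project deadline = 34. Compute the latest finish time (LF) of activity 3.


LF(activity 3) = deadline - sum of successor durations
Successors: activities 4 through 6 with durations [5, 7, 4]
Sum of successor durations = 16
LF = 34 - 16 = 18

18


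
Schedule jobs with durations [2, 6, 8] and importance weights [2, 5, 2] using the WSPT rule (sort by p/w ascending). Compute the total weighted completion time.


Compute p/w ratios and sort ascending (WSPT): [(2, 2), (6, 5), (8, 2)]
Compute weighted completion times:
  Job (p=2,w=2): C=2, w*C=2*2=4
  Job (p=6,w=5): C=8, w*C=5*8=40
  Job (p=8,w=2): C=16, w*C=2*16=32
Total weighted completion time = 76

76


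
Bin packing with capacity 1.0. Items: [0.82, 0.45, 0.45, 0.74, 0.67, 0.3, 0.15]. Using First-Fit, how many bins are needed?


Place items sequentially using First-Fit:
  Item 0.82 -> new Bin 1
  Item 0.45 -> new Bin 2
  Item 0.45 -> Bin 2 (now 0.9)
  Item 0.74 -> new Bin 3
  Item 0.67 -> new Bin 4
  Item 0.3 -> Bin 4 (now 0.97)
  Item 0.15 -> Bin 1 (now 0.97)
Total bins used = 4

4


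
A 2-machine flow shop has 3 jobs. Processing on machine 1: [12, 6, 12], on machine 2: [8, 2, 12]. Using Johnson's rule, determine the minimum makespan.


Apply Johnson's rule:
  Group 1 (a <= b): [(3, 12, 12)]
  Group 2 (a > b): [(1, 12, 8), (2, 6, 2)]
Optimal job order: [3, 1, 2]
Schedule:
  Job 3: M1 done at 12, M2 done at 24
  Job 1: M1 done at 24, M2 done at 32
  Job 2: M1 done at 30, M2 done at 34
Makespan = 34

34


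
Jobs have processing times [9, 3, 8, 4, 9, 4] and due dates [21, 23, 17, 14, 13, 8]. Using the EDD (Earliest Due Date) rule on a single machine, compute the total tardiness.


Sort by due date (EDD order): [(4, 8), (9, 13), (4, 14), (8, 17), (9, 21), (3, 23)]
Compute completion times and tardiness:
  Job 1: p=4, d=8, C=4, tardiness=max(0,4-8)=0
  Job 2: p=9, d=13, C=13, tardiness=max(0,13-13)=0
  Job 3: p=4, d=14, C=17, tardiness=max(0,17-14)=3
  Job 4: p=8, d=17, C=25, tardiness=max(0,25-17)=8
  Job 5: p=9, d=21, C=34, tardiness=max(0,34-21)=13
  Job 6: p=3, d=23, C=37, tardiness=max(0,37-23)=14
Total tardiness = 38

38


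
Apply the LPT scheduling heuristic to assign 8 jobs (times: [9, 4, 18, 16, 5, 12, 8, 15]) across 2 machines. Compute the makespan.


Sort jobs in decreasing order (LPT): [18, 16, 15, 12, 9, 8, 5, 4]
Assign each job to the least loaded machine:
  Machine 1: jobs [18, 12, 9, 5], load = 44
  Machine 2: jobs [16, 15, 8, 4], load = 43
Makespan = max load = 44

44


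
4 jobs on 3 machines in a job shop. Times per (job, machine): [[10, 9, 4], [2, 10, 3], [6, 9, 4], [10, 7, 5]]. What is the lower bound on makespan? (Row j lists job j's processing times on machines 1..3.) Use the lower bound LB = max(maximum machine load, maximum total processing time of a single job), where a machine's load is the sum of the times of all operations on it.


Machine loads:
  Machine 1: 10 + 2 + 6 + 10 = 28
  Machine 2: 9 + 10 + 9 + 7 = 35
  Machine 3: 4 + 3 + 4 + 5 = 16
Max machine load = 35
Job totals:
  Job 1: 23
  Job 2: 15
  Job 3: 19
  Job 4: 22
Max job total = 23
Lower bound = max(35, 23) = 35

35


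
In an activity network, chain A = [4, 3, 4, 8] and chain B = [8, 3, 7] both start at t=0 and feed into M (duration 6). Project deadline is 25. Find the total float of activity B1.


Forward pass: ES(B1) = sum of predecessors on chain B = 0
EF = ES + duration = 0 + 8 = 8
Backward pass: LF(M) = deadline = 25; LS(M) = 25 - 6 = 19
LF(B1) = LS(M) - sum(successors on chain B) = 19 - 10 = 9
LS = LF - duration = 9 - 8 = 1
Total float = LS - ES = 1 - 0 = 1

1


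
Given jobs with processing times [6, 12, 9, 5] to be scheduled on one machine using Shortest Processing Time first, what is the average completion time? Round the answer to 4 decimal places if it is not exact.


Sort jobs by processing time (SPT order): [5, 6, 9, 12]
Compute completion times sequentially:
  Job 1: processing = 5, completes at 5
  Job 2: processing = 6, completes at 11
  Job 3: processing = 9, completes at 20
  Job 4: processing = 12, completes at 32
Sum of completion times = 68
Average completion time = 68/4 = 17.0

17.0


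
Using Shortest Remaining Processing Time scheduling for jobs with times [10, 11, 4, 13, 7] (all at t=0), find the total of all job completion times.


Since all jobs arrive at t=0, SRPT equals SPT ordering.
SPT order: [4, 7, 10, 11, 13]
Completion times:
  Job 1: p=4, C=4
  Job 2: p=7, C=11
  Job 3: p=10, C=21
  Job 4: p=11, C=32
  Job 5: p=13, C=45
Total completion time = 4 + 11 + 21 + 32 + 45 = 113

113


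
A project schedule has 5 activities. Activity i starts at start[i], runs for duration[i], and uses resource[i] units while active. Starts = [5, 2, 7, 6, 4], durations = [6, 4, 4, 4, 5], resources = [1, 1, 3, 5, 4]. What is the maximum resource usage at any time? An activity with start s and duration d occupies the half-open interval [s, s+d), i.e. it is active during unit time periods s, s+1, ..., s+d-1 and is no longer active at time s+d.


Each activity i is active on [start_i, start_i + duration_i).
Compute total resource usage per time slot:
  t=0: active resources = [], total = 0
  t=1: active resources = [], total = 0
  t=2: active resources = [1], total = 1
  t=3: active resources = [1], total = 1
  t=4: active resources = [1, 4], total = 5
  t=5: active resources = [1, 1, 4], total = 6
  t=6: active resources = [1, 5, 4], total = 10
  t=7: active resources = [1, 3, 5, 4], total = 13
  t=8: active resources = [1, 3, 5, 4], total = 13
  t=9: active resources = [1, 3, 5], total = 9
  t=10: active resources = [1, 3], total = 4
Peak resource demand = 13

13


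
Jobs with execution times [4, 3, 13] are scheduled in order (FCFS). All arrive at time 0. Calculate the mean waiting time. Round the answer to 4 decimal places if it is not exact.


FCFS order (as given): [4, 3, 13]
Waiting times:
  Job 1: wait = 0
  Job 2: wait = 4
  Job 3: wait = 7
Sum of waiting times = 11
Average waiting time = 11/3 = 3.6667

3.6667


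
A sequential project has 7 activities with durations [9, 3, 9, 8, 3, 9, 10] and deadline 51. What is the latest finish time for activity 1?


LF(activity 1) = deadline - sum of successor durations
Successors: activities 2 through 7 with durations [3, 9, 8, 3, 9, 10]
Sum of successor durations = 42
LF = 51 - 42 = 9

9
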